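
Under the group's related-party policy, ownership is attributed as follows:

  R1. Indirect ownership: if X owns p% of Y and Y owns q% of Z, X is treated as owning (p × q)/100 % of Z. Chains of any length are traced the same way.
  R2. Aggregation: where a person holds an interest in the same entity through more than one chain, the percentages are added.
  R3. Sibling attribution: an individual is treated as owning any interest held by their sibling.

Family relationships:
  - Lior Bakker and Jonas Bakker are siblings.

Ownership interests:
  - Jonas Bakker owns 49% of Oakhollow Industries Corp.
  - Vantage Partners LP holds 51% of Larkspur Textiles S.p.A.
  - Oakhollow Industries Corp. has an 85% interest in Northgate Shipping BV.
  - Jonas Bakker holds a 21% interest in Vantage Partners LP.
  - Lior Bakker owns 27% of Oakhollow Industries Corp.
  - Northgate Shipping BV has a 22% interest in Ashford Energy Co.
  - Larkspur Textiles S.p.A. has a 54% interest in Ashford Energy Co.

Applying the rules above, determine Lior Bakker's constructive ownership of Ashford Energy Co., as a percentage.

By sibling attribution (R3), Lior Bakker is treated as also owning Jonas Bakker's interest in Oakhollow Industries Corp, giving 27% + 49% = 76%.
By sibling attribution (R3), Lior Bakker is treated as owning Jonas Bakker's 21% interest in Vantage Partners LP.
Chain via Oakhollow Industries Corp. → Northgate Shipping BV (R1): 76% × 85% × 22% = 14.212% of Ashford Energy Co.
Chain via Vantage Partners LP → Larkspur Textiles S.p.A. (R1): 21% × 51% × 54% = 5.7834% of Ashford Energy Co.
Aggregating (R2): 14.212% + 5.7834% = 19.9954%.

19.9954%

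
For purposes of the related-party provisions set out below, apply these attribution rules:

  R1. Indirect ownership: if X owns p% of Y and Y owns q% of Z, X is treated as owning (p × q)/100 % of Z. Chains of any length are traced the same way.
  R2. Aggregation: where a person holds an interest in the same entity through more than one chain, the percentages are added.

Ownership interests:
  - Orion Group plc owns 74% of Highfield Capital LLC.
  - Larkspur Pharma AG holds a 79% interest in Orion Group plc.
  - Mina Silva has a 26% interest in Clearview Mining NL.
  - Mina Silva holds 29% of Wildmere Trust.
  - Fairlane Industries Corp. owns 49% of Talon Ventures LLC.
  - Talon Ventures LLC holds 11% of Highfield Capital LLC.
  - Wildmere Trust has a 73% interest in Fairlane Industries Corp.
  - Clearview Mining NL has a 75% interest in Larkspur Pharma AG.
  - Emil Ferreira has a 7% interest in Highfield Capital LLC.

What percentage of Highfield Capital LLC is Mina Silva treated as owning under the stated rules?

Chain via Wildmere Trust → Fairlane Industries Corp. → Talon Ventures LLC (R1): 29% × 73% × 49% × 11% = 1.141063% of Highfield Capital LLC.
Chain via Clearview Mining NL → Larkspur Pharma AG → Orion Group plc (R1): 26% × 75% × 79% × 74% = 11.3997% of Highfield Capital LLC.
Aggregating (R2): 1.141063% + 11.3997% = 12.540763%.

12.540763%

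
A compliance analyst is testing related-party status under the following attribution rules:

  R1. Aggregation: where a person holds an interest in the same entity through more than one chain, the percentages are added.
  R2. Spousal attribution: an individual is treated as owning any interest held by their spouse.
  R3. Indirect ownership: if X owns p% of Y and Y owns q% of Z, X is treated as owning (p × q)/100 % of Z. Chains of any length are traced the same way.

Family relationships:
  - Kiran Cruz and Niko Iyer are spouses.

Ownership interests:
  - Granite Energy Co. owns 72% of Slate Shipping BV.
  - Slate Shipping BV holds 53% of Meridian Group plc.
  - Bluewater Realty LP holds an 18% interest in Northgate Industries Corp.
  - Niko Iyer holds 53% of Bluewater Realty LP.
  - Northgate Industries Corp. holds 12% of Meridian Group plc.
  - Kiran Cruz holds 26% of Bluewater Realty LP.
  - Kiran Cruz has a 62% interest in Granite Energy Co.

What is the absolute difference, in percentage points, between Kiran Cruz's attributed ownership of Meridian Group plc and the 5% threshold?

By spousal attribution (R2), Kiran Cruz is treated as also owning Niko Iyer's interest in Bluewater Realty LP, giving 26% + 53% = 79%.
Chain via Bluewater Realty LP → Northgate Industries Corp. (R3): 79% × 18% × 12% = 1.7064% of Meridian Group plc.
Chain via Granite Energy Co. → Slate Shipping BV (R3): 62% × 72% × 53% = 23.6592% of Meridian Group plc.
Aggregating (R1): 1.7064% + 23.6592% = 25.3656%.
25.3656% exceeds the 5% threshold by 20.3656 percentage points.

20.3656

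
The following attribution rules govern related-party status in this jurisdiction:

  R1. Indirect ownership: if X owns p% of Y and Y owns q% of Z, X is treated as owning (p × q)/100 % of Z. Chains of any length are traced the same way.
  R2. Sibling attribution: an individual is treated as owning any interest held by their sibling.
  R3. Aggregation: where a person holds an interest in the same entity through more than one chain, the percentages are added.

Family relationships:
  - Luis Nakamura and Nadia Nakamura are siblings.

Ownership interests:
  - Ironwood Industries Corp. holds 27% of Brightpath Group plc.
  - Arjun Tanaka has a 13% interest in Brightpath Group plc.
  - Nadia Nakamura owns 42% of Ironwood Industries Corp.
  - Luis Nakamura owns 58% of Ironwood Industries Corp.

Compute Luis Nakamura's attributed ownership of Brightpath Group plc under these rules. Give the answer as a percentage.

By sibling attribution (R2), Luis Nakamura is treated as also owning Nadia Nakamura's interest in Ironwood Industries Corp, giving 58% + 42% = 100%.
Chain via Ironwood Industries Corp. (R1): 100% × 27% = 27% of Brightpath Group plc.

27%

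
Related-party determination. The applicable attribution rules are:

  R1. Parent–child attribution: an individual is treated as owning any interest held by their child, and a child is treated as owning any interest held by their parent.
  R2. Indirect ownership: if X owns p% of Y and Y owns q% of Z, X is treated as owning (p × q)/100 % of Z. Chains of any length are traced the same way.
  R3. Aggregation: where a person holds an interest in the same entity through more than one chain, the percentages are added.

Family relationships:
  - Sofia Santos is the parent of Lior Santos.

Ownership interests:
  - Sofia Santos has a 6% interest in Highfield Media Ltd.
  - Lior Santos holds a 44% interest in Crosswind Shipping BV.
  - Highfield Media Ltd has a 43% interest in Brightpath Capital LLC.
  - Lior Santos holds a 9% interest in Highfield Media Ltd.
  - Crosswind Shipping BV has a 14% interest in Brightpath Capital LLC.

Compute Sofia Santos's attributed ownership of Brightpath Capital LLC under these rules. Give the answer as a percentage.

12.61%

By parent–child attribution (R1), Sofia Santos is treated as also owning Lior Santos's interest in Highfield Media Ltd, giving 6% + 9% = 15%.
By parent–child attribution (R1), Sofia Santos is treated as owning Lior Santos's 44% interest in Crosswind Shipping BV.
Chain via Highfield Media Ltd (R2): 15% × 43% = 6.45% of Brightpath Capital LLC.
Chain via Crosswind Shipping BV (R2): 44% × 14% = 6.16% of Brightpath Capital LLC.
Aggregating (R3): 6.45% + 6.16% = 12.61%.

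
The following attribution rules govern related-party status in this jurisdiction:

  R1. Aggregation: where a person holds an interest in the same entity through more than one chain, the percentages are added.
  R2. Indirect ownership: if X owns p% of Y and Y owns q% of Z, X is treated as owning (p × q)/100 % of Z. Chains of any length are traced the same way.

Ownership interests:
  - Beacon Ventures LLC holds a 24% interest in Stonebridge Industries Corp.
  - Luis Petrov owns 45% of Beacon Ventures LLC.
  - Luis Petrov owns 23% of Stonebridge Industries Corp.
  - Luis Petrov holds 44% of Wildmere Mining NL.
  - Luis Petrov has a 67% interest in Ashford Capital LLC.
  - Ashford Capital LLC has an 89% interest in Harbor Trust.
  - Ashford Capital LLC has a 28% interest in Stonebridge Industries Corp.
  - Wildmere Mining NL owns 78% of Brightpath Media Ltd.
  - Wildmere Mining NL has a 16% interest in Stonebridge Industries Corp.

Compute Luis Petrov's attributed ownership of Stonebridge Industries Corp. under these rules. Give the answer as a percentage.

Chain via Ashford Capital LLC (R2): 67% × 28% = 18.76% of Stonebridge Industries Corp.
Chain via Beacon Ventures LLC (R2): 45% × 24% = 10.8% of Stonebridge Industries Corp.
Chain via Wildmere Mining NL (R2): 44% × 16% = 7.04% of Stonebridge Industries Corp.
Direct interest in Stonebridge Industries Corp: 23%.
Aggregating (R1): 18.76% + 10.8% + 7.04% + 23% = 59.6%.

59.6%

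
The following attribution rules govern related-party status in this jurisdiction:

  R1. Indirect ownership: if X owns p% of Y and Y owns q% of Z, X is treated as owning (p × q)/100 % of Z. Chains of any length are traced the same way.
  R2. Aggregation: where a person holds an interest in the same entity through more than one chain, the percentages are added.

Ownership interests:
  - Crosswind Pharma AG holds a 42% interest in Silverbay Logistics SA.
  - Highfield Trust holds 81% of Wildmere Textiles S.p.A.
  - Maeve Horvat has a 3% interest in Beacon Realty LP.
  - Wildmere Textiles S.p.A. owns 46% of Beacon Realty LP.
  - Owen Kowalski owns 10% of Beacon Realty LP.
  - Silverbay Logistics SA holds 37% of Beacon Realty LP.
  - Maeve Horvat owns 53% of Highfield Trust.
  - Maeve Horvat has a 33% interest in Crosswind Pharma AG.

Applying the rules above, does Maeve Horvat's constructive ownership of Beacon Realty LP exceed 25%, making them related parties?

Yes

Chain via Highfield Trust → Wildmere Textiles S.p.A. (R1): 53% × 81% × 46% = 19.7478% of Beacon Realty LP.
Chain via Crosswind Pharma AG → Silverbay Logistics SA (R1): 33% × 42% × 37% = 5.1282% of Beacon Realty LP.
Direct interest in Beacon Realty LP: 3%.
Aggregating (R2): 19.7478% + 5.1282% + 3% = 27.876%.
27.876% exceeds the 25% threshold, so Maeve is a related party to Beacon Realty LP.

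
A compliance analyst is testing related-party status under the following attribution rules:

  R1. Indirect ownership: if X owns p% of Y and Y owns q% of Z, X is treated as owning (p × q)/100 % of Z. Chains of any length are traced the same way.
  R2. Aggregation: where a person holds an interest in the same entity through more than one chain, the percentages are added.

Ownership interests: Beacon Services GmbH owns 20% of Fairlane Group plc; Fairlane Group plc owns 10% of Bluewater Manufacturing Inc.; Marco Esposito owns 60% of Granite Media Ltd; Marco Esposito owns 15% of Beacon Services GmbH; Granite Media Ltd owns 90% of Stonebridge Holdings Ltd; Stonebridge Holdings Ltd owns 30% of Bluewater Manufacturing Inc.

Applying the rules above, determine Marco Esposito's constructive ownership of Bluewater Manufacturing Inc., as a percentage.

Chain via Granite Media Ltd → Stonebridge Holdings Ltd (R1): 60% × 90% × 30% = 16.2% of Bluewater Manufacturing Inc.
Chain via Beacon Services GmbH → Fairlane Group plc (R1): 15% × 20% × 10% = 0.3% of Bluewater Manufacturing Inc.
Aggregating (R2): 16.2% + 0.3% = 16.5%.

16.5%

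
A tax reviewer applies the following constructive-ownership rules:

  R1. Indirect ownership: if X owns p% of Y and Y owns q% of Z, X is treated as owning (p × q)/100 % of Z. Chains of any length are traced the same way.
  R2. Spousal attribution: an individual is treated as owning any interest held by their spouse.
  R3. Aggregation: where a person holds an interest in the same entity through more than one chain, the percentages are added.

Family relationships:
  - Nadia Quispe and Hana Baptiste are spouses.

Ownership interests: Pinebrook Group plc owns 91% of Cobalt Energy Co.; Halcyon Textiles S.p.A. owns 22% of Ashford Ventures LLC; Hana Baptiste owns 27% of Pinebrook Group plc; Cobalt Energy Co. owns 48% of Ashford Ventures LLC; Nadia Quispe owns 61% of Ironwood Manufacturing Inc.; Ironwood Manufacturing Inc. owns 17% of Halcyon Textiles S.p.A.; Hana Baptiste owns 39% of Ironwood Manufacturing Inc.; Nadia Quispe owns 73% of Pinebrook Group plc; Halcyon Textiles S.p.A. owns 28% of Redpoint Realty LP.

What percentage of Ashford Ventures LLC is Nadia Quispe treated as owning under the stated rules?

By spousal attribution (R2), Nadia Quispe is treated as also owning Hana Baptiste's interest in Ironwood Manufacturing Inc, giving 61% + 39% = 100%.
By spousal attribution (R2), Nadia Quispe is treated as also owning Hana Baptiste's interest in Pinebrook Group plc, giving 73% + 27% = 100%.
Chain via Ironwood Manufacturing Inc. → Halcyon Textiles S.p.A. (R1): 100% × 17% × 22% = 3.74% of Ashford Ventures LLC.
Chain via Pinebrook Group plc → Cobalt Energy Co. (R1): 100% × 91% × 48% = 43.68% of Ashford Ventures LLC.
Aggregating (R3): 3.74% + 43.68% = 47.42%.

47.42%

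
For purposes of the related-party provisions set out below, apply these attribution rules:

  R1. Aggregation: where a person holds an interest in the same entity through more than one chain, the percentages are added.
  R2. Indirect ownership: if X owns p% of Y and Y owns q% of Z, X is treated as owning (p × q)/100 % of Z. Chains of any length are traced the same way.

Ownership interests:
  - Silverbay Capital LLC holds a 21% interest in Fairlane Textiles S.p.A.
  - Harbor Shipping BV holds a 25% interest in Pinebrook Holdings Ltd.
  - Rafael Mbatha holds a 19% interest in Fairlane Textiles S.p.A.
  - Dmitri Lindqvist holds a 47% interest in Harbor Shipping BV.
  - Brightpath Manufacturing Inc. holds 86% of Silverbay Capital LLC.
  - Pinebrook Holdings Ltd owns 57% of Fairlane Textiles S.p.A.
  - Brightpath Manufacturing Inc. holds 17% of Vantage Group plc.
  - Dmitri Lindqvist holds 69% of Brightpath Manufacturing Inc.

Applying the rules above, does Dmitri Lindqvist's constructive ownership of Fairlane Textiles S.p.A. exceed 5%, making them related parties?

Yes

Chain via Harbor Shipping BV → Pinebrook Holdings Ltd (R2): 47% × 25% × 57% = 6.6975% of Fairlane Textiles S.p.A.
Chain via Brightpath Manufacturing Inc. → Silverbay Capital LLC (R2): 69% × 86% × 21% = 12.4614% of Fairlane Textiles S.p.A.
Aggregating (R1): 6.6975% + 12.4614% = 19.1589%.
19.1589% exceeds the 5% threshold, so Dmitri is a related party to Fairlane Textiles S.p.A.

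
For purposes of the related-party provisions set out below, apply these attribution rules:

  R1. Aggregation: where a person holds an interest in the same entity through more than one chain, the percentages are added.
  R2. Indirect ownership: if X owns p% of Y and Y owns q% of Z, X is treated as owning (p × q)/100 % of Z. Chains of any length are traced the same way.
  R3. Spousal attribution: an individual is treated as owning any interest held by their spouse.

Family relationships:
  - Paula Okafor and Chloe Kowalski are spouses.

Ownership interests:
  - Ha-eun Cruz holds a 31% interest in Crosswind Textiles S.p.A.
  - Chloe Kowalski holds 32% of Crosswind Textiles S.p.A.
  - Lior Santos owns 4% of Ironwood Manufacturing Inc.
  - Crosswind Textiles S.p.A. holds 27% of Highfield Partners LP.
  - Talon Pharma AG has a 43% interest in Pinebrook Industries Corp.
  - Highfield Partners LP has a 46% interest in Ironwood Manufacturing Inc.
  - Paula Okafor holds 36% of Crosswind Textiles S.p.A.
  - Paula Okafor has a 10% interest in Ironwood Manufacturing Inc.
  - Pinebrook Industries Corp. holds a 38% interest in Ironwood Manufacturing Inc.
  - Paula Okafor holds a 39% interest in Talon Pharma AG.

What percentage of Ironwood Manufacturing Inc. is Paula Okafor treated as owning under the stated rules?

24.8182%

By spousal attribution (R3), Paula Okafor is treated as also owning Chloe Kowalski's interest in Crosswind Textiles S.p.A, giving 36% + 32% = 68%.
Chain via Talon Pharma AG → Pinebrook Industries Corp. (R2): 39% × 43% × 38% = 6.3726% of Ironwood Manufacturing Inc.
Chain via Crosswind Textiles S.p.A. → Highfield Partners LP (R2): 68% × 27% × 46% = 8.4456% of Ironwood Manufacturing Inc.
Direct interest in Ironwood Manufacturing Inc: 10%.
Aggregating (R1): 6.3726% + 8.4456% + 10% = 24.8182%.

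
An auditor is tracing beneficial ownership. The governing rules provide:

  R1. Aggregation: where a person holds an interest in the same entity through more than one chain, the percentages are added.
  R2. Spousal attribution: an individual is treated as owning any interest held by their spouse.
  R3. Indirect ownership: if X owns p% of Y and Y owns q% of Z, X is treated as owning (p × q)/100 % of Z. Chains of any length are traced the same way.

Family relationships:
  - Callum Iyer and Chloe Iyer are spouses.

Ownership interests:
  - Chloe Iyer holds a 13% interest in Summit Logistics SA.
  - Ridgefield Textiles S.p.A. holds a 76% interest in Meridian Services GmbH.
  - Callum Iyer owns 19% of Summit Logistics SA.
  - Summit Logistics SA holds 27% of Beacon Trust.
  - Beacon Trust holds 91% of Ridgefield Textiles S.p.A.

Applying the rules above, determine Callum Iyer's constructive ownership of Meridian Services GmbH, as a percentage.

By spousal attribution (R2), Callum Iyer is treated as also owning Chloe Iyer's interest in Summit Logistics SA, giving 19% + 13% = 32%.
Chain via Summit Logistics SA → Beacon Trust → Ridgefield Textiles S.p.A. (R3): 32% × 27% × 91% × 76% = 5.975424% of Meridian Services GmbH.

5.975424%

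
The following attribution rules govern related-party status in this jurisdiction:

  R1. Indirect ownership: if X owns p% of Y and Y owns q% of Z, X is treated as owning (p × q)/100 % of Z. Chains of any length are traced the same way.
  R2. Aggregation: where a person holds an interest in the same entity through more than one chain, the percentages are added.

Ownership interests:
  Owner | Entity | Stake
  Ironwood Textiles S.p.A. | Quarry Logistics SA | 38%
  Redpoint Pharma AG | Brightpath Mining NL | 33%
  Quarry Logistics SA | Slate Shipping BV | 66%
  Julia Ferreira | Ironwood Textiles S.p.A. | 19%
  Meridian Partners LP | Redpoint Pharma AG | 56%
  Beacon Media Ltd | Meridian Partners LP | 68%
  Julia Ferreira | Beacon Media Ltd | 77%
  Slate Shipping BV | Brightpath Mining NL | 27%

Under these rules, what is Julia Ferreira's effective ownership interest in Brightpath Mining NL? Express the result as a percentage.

Chain via Beacon Media Ltd → Meridian Partners LP → Redpoint Pharma AG (R1): 77% × 68% × 56% × 33% = 9.676128% of Brightpath Mining NL.
Chain via Ironwood Textiles S.p.A. → Quarry Logistics SA → Slate Shipping BV (R1): 19% × 38% × 66% × 27% = 1.286604% of Brightpath Mining NL.
Aggregating (R2): 9.676128% + 1.286604% = 10.962732%.

10.962732%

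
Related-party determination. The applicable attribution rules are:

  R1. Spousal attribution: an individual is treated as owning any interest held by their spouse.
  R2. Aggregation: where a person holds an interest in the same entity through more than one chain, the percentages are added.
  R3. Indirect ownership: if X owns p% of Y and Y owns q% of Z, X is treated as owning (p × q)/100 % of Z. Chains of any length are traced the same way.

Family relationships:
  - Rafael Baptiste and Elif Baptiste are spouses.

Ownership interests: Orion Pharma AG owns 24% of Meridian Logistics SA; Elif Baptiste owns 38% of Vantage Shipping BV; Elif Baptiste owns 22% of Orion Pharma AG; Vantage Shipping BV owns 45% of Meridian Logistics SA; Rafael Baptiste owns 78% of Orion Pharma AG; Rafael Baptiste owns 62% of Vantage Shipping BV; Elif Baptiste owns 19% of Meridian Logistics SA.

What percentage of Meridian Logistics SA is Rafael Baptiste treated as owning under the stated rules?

88%

By spousal attribution (R1), Rafael Baptiste is treated as also owning Elif Baptiste's interest in Vantage Shipping BV, giving 62% + 38% = 100%.
By spousal attribution (R1), Rafael Baptiste is treated as also owning Elif Baptiste's interest in Orion Pharma AG, giving 78% + 22% = 100%.
By spousal attribution (R1), Rafael Baptiste is treated as owning Elif Baptiste's 19% interest in Meridian Logistics SA.
Chain via Vantage Shipping BV (R3): 100% × 45% = 45% of Meridian Logistics SA.
Chain via Orion Pharma AG (R3): 100% × 24% = 24% of Meridian Logistics SA.
Direct interest in Meridian Logistics SA: 19%.
Aggregating (R2): 45% + 24% + 19% = 88%.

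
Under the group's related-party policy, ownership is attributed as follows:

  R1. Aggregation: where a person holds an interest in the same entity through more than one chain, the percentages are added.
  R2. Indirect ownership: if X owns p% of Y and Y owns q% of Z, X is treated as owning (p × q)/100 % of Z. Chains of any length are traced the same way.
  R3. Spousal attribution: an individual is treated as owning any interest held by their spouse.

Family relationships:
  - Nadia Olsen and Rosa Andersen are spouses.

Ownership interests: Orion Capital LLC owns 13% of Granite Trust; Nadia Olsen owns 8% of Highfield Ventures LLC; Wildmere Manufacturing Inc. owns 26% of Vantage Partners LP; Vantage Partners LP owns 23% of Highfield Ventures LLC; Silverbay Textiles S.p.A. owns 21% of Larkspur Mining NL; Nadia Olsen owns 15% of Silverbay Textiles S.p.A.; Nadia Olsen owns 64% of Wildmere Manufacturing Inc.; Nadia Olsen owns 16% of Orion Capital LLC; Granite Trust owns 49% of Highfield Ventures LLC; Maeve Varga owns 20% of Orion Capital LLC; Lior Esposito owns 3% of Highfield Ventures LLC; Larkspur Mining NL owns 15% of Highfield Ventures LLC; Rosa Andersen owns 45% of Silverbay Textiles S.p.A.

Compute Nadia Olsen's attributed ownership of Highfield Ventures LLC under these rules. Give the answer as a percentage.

By spousal attribution (R3), Nadia Olsen is treated as also owning Rosa Andersen's interest in Silverbay Textiles S.p.A, giving 15% + 45% = 60%.
Chain via Silverbay Textiles S.p.A. → Larkspur Mining NL (R2): 60% × 21% × 15% = 1.89% of Highfield Ventures LLC.
Chain via Wildmere Manufacturing Inc. → Vantage Partners LP (R2): 64% × 26% × 23% = 3.8272% of Highfield Ventures LLC.
Chain via Orion Capital LLC → Granite Trust (R2): 16% × 13% × 49% = 1.0192% of Highfield Ventures LLC.
Direct interest in Highfield Ventures LLC: 8%.
Aggregating (R1): 1.89% + 3.8272% + 1.0192% + 8% = 14.7364%.

14.7364%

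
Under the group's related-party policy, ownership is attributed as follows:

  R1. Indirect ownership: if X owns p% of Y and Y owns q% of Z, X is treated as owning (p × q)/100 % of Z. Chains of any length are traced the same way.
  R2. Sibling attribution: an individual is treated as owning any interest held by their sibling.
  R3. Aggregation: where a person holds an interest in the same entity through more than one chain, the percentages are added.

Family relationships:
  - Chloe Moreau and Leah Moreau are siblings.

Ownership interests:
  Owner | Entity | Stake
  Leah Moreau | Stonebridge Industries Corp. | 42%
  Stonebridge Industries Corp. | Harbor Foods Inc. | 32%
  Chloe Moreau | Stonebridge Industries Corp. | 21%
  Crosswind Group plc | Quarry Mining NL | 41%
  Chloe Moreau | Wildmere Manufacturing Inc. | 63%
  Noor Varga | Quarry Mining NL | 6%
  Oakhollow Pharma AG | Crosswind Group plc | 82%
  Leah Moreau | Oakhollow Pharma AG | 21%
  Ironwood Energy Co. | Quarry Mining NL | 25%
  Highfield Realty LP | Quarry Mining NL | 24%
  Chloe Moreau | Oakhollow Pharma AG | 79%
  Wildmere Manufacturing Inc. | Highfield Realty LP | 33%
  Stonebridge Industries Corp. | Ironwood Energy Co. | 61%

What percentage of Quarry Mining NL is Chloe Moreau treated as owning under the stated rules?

48.2171%

By sibling attribution (R2), Chloe Moreau is treated as also owning Leah Moreau's interest in Oakhollow Pharma AG, giving 79% + 21% = 100%.
By sibling attribution (R2), Chloe Moreau is treated as also owning Leah Moreau's interest in Stonebridge Industries Corp, giving 21% + 42% = 63%.
Chain via Oakhollow Pharma AG → Crosswind Group plc (R1): 100% × 82% × 41% = 33.62% of Quarry Mining NL.
Chain via Stonebridge Industries Corp. → Ironwood Energy Co. (R1): 63% × 61% × 25% = 9.6075% of Quarry Mining NL.
Chain via Wildmere Manufacturing Inc. → Highfield Realty LP (R1): 63% × 33% × 24% = 4.9896% of Quarry Mining NL.
Aggregating (R3): 33.62% + 9.6075% + 4.9896% = 48.2171%.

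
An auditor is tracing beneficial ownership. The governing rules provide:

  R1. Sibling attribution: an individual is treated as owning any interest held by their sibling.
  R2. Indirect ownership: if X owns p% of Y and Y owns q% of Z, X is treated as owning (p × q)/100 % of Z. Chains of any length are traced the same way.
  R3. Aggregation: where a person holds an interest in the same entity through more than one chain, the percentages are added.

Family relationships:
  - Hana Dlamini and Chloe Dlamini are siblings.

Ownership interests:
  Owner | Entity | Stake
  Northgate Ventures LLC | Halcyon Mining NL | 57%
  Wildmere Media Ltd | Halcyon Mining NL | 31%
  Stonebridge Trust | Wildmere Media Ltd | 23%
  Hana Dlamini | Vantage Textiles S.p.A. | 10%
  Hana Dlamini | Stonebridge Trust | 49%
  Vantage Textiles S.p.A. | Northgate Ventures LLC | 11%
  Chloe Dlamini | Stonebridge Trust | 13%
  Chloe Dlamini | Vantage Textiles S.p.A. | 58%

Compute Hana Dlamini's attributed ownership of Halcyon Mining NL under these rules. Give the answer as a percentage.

8.6842%

By sibling attribution (R1), Hana Dlamini is treated as also owning Chloe Dlamini's interest in Vantage Textiles S.p.A, giving 10% + 58% = 68%.
By sibling attribution (R1), Hana Dlamini is treated as also owning Chloe Dlamini's interest in Stonebridge Trust, giving 49% + 13% = 62%.
Chain via Vantage Textiles S.p.A. → Northgate Ventures LLC (R2): 68% × 11% × 57% = 4.2636% of Halcyon Mining NL.
Chain via Stonebridge Trust → Wildmere Media Ltd (R2): 62% × 23% × 31% = 4.4206% of Halcyon Mining NL.
Aggregating (R3): 4.2636% + 4.4206% = 8.6842%.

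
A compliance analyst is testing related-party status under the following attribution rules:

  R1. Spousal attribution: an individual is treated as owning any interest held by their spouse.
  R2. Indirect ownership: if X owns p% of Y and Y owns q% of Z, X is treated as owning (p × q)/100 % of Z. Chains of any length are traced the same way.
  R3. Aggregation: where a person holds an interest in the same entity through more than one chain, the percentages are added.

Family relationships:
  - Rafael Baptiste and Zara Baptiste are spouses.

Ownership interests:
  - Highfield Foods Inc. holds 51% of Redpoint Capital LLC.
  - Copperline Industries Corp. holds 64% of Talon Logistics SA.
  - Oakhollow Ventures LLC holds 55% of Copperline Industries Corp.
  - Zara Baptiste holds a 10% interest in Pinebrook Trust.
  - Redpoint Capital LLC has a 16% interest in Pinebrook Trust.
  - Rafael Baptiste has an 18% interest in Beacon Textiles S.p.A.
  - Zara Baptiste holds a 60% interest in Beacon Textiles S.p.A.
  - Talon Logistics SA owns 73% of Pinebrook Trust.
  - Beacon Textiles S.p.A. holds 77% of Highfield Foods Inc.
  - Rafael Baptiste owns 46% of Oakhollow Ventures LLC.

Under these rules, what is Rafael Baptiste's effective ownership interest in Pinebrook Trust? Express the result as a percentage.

By spousal attribution (R1), Rafael Baptiste is treated as also owning Zara Baptiste's interest in Beacon Textiles S.p.A, giving 18% + 60% = 78%.
By spousal attribution (R1), Rafael Baptiste is treated as owning Zara Baptiste's 10% interest in Pinebrook Trust.
Chain via Oakhollow Ventures LLC → Copperline Industries Corp. → Talon Logistics SA (R2): 46% × 55% × 64% × 73% = 11.82016% of Pinebrook Trust.
Chain via Beacon Textiles S.p.A. → Highfield Foods Inc. → Redpoint Capital LLC (R2): 78% × 77% × 51% × 16% = 4.900896% of Pinebrook Trust.
Direct interest in Pinebrook Trust: 10%.
Aggregating (R3): 11.82016% + 4.900896% + 10% = 26.721056%.

26.721056%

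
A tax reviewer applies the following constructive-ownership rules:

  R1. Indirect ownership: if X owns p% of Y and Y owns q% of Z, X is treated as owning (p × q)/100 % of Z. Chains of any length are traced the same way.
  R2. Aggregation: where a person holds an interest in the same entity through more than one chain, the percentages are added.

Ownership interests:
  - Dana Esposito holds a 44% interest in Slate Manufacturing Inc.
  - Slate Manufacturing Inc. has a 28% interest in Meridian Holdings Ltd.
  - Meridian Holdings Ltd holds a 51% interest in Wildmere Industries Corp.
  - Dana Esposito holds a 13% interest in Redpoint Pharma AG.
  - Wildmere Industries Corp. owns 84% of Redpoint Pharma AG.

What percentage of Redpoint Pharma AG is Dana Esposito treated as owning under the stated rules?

18.277888%

Chain via Slate Manufacturing Inc. → Meridian Holdings Ltd → Wildmere Industries Corp. (R1): 44% × 28% × 51% × 84% = 5.277888% of Redpoint Pharma AG.
Direct interest in Redpoint Pharma AG: 13%.
Aggregating (R2): 5.277888% + 13% = 18.277888%.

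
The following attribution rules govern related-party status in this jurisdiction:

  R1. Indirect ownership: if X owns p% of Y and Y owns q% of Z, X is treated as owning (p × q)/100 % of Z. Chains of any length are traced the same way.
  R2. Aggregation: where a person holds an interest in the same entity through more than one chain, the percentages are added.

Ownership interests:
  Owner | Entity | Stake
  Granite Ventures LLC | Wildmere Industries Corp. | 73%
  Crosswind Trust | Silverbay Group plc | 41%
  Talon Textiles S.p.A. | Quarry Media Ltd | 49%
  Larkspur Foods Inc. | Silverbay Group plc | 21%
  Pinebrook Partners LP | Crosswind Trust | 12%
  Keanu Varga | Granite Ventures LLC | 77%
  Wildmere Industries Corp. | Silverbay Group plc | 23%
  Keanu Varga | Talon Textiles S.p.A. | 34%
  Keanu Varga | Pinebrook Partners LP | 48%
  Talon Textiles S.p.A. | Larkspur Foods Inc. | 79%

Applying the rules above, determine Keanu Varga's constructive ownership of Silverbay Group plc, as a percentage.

20.9305%

Chain via Pinebrook Partners LP → Crosswind Trust (R1): 48% × 12% × 41% = 2.3616% of Silverbay Group plc.
Chain via Talon Textiles S.p.A. → Larkspur Foods Inc. (R1): 34% × 79% × 21% = 5.6406% of Silverbay Group plc.
Chain via Granite Ventures LLC → Wildmere Industries Corp. (R1): 77% × 73% × 23% = 12.9283% of Silverbay Group plc.
Aggregating (R2): 2.3616% + 5.6406% + 12.9283% = 20.9305%.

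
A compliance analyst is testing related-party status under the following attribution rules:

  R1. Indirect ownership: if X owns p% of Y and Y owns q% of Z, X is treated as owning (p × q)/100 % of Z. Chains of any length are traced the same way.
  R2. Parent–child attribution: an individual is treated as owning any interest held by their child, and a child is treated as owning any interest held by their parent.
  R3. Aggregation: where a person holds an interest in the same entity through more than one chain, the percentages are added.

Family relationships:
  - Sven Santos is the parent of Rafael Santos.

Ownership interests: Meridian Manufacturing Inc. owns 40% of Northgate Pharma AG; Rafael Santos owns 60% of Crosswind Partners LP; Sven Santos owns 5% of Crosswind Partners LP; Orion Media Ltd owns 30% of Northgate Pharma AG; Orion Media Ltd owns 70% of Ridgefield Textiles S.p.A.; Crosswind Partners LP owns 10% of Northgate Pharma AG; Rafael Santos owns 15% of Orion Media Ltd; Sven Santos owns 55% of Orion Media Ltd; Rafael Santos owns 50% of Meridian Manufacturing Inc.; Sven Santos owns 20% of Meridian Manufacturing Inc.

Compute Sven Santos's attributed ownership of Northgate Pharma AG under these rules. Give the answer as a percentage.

55.5%

By parent–child attribution (R2), Sven Santos is treated as also owning Rafael Santos's interest in Meridian Manufacturing Inc, giving 20% + 50% = 70%.
By parent–child attribution (R2), Sven Santos is treated as also owning Rafael Santos's interest in Orion Media Ltd, giving 55% + 15% = 70%.
By parent–child attribution (R2), Sven Santos is treated as also owning Rafael Santos's interest in Crosswind Partners LP, giving 5% + 60% = 65%.
Chain via Meridian Manufacturing Inc. (R1): 70% × 40% = 28% of Northgate Pharma AG.
Chain via Orion Media Ltd (R1): 70% × 30% = 21% of Northgate Pharma AG.
Chain via Crosswind Partners LP (R1): 65% × 10% = 6.5% of Northgate Pharma AG.
Aggregating (R3): 28% + 21% + 6.5% = 55.5%.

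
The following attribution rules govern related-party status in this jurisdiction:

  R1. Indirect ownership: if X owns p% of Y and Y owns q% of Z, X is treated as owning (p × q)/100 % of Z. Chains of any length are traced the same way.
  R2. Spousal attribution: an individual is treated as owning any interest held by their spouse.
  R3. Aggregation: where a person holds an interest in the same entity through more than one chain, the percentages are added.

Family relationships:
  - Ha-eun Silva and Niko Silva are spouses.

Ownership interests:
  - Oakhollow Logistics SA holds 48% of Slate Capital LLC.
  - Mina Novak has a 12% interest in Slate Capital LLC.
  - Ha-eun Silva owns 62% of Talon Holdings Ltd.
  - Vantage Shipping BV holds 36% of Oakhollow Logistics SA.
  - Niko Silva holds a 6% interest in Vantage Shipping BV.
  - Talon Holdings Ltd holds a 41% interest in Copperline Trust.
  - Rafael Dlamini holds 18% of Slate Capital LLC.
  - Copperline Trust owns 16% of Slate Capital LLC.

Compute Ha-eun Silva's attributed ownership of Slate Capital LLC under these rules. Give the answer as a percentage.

5.104%

By spousal attribution (R2), Ha-eun Silva is treated as owning Niko Silva's 6% interest in Vantage Shipping BV.
Chain via Talon Holdings Ltd → Copperline Trust (R1): 62% × 41% × 16% = 4.0672% of Slate Capital LLC.
Chain via Vantage Shipping BV → Oakhollow Logistics SA (R1): 6% × 36% × 48% = 1.0368% of Slate Capital LLC.
Aggregating (R3): 4.0672% + 1.0368% = 5.104%.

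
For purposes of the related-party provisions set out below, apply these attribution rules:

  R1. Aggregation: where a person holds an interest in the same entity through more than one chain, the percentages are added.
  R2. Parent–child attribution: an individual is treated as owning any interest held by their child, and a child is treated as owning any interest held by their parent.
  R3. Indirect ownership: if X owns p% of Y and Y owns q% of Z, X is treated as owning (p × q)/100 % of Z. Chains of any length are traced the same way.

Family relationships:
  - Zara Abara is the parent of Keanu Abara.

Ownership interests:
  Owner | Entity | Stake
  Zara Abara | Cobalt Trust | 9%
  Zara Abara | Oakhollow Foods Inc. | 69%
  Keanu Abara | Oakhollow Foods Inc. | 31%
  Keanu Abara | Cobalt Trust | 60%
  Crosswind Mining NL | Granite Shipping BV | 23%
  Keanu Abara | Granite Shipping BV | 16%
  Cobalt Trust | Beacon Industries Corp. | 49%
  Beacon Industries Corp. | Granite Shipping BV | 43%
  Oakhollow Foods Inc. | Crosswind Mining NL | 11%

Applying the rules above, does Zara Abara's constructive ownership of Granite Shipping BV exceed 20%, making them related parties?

Yes

By parent–child attribution (R2), Zara Abara is treated as also owning Keanu Abara's interest in Cobalt Trust, giving 9% + 60% = 69%.
By parent–child attribution (R2), Zara Abara is treated as also owning Keanu Abara's interest in Oakhollow Foods Inc, giving 69% + 31% = 100%.
By parent–child attribution (R2), Zara Abara is treated as owning Keanu Abara's 16% interest in Granite Shipping BV.
Chain via Cobalt Trust → Beacon Industries Corp. (R3): 69% × 49% × 43% = 14.5383% of Granite Shipping BV.
Chain via Oakhollow Foods Inc. → Crosswind Mining NL (R3): 100% × 11% × 23% = 2.53% of Granite Shipping BV.
Direct interest in Granite Shipping BV: 16%.
Aggregating (R1): 14.5383% + 2.53% + 16% = 33.0683%.
33.0683% exceeds the 20% threshold, so Zara is a related party to Granite Shipping BV.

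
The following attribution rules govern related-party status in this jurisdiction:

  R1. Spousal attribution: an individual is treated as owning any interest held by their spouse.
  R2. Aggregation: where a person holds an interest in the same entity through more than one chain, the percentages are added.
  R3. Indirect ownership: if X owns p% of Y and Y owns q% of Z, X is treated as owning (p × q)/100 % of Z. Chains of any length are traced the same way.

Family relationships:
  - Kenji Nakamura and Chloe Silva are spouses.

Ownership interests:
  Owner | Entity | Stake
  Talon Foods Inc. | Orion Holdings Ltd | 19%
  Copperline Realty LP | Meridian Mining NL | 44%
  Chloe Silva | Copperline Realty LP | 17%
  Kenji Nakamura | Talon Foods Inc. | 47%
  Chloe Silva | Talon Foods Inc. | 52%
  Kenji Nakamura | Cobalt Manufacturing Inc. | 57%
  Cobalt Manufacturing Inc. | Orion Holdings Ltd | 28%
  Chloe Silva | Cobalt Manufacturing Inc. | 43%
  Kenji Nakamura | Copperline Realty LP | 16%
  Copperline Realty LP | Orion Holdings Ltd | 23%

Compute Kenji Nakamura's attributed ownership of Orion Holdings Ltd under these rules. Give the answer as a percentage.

54.4%

By spousal attribution (R1), Kenji Nakamura is treated as also owning Chloe Silva's interest in Copperline Realty LP, giving 16% + 17% = 33%.
By spousal attribution (R1), Kenji Nakamura is treated as also owning Chloe Silva's interest in Talon Foods Inc, giving 47% + 52% = 99%.
By spousal attribution (R1), Kenji Nakamura is treated as also owning Chloe Silva's interest in Cobalt Manufacturing Inc, giving 57% + 43% = 100%.
Chain via Copperline Realty LP (R3): 33% × 23% = 7.59% of Orion Holdings Ltd.
Chain via Talon Foods Inc. (R3): 99% × 19% = 18.81% of Orion Holdings Ltd.
Chain via Cobalt Manufacturing Inc. (R3): 100% × 28% = 28% of Orion Holdings Ltd.
Aggregating (R2): 7.59% + 18.81% + 28% = 54.4%.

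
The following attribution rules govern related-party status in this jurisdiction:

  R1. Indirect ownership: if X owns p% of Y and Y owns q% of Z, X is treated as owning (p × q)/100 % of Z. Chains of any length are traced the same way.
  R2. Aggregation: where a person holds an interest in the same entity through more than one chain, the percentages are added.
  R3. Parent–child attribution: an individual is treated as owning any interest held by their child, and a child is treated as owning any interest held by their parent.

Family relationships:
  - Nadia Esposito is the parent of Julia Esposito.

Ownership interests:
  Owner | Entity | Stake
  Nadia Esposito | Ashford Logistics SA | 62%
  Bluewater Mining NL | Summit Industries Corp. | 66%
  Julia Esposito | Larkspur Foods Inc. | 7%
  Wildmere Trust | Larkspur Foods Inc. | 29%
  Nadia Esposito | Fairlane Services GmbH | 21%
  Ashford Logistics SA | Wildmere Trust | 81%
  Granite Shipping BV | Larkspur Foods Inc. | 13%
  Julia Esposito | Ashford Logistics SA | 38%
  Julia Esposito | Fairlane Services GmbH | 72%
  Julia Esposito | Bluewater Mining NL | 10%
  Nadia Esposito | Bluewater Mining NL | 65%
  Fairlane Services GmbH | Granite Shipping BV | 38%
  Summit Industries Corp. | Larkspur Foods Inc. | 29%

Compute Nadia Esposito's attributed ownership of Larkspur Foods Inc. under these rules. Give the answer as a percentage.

49.4392%

By parent–child attribution (R3), Nadia Esposito is treated as also owning Julia Esposito's interest in Fairlane Services GmbH, giving 21% + 72% = 93%.
By parent–child attribution (R3), Nadia Esposito is treated as also owning Julia Esposito's interest in Ashford Logistics SA, giving 62% + 38% = 100%.
By parent–child attribution (R3), Nadia Esposito is treated as also owning Julia Esposito's interest in Bluewater Mining NL, giving 65% + 10% = 75%.
By parent–child attribution (R3), Nadia Esposito is treated as owning Julia Esposito's 7% interest in Larkspur Foods Inc.
Chain via Fairlane Services GmbH → Granite Shipping BV (R1): 93% × 38% × 13% = 4.5942% of Larkspur Foods Inc.
Chain via Ashford Logistics SA → Wildmere Trust (R1): 100% × 81% × 29% = 23.49% of Larkspur Foods Inc.
Chain via Bluewater Mining NL → Summit Industries Corp. (R1): 75% × 66% × 29% = 14.355% of Larkspur Foods Inc.
Direct interest in Larkspur Foods Inc: 7%.
Aggregating (R2): 4.5942% + 23.49% + 14.355% + 7% = 49.4392%.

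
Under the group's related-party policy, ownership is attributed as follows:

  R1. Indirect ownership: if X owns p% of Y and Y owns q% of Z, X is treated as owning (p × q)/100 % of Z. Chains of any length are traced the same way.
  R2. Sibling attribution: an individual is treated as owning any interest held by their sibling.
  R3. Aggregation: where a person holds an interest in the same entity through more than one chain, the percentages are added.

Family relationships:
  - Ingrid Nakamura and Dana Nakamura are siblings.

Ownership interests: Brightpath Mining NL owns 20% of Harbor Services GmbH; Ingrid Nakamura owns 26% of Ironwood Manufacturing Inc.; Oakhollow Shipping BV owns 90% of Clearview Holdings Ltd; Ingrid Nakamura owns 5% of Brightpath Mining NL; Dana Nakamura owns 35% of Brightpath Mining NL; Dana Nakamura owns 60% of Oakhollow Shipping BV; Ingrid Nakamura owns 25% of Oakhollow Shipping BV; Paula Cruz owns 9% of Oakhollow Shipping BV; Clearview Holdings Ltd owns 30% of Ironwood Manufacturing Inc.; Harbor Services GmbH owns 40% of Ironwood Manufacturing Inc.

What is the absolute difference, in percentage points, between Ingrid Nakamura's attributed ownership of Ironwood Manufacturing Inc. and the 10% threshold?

42.15

By sibling attribution (R2), Ingrid Nakamura is treated as also owning Dana Nakamura's interest in Brightpath Mining NL, giving 5% + 35% = 40%.
By sibling attribution (R2), Ingrid Nakamura is treated as also owning Dana Nakamura's interest in Oakhollow Shipping BV, giving 25% + 60% = 85%.
Chain via Brightpath Mining NL → Harbor Services GmbH (R1): 40% × 20% × 40% = 3.2% of Ironwood Manufacturing Inc.
Chain via Oakhollow Shipping BV → Clearview Holdings Ltd (R1): 85% × 90% × 30% = 22.95% of Ironwood Manufacturing Inc.
Direct interest in Ironwood Manufacturing Inc: 26%.
Aggregating (R3): 3.2% + 22.95% + 26% = 52.15%.
52.15% exceeds the 10% threshold by 42.15 percentage points.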